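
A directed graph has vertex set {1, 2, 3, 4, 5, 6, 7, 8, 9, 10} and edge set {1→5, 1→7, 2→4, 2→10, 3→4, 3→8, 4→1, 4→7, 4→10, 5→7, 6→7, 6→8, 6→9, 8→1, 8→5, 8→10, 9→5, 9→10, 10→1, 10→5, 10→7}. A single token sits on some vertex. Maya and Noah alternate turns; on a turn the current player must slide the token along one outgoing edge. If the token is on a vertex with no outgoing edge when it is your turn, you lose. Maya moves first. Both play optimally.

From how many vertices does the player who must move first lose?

Classify positions by backward induction: terminal positions (no move available) are L. From any other position, the mover wins iff some move reaches an L.
Every edge goes from a vertex to one that appears earlier in the order 7, 5, 1, 10, 8, 9, 4, 2, 6, 3, so processing vertices in that order labels each vertex after all of its successors.
7: no outgoing edge → L
5: →7(L), so W
1: →7(L), so W
10: →7(L), so W
8: →10(W), 1(W), 5(W) — all W, so L
9: →10(W), 5(W) — all W, so L
4: →7(L), so W
2: →4(W), 10(W) — all W, so L
6: →9(L), so W
3: →8(L), so W
The L vertices are 2, 7, 8, 9; that is 4 in all.

4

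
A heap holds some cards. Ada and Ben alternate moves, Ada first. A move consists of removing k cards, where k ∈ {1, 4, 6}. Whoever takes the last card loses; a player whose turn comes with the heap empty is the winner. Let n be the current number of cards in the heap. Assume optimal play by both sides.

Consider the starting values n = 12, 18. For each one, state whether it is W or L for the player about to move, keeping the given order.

Label each position W (a win for the player to move) or L (a loss). A position with no legal move is W; any other position is W exactly when some move reaches an L, and L when every move reaches a W.
n=0: no move; the opponent has just taken the last card and therefore loses → W
n=1: the only move is to 0(W), a W ⇒ L
n=2: can move to 1, which is L ⇒ W
n=3: the only move is to 2(W), a W ⇒ L
n=4: can move to 3, which is L ⇒ W
n=5: can move to 1, which is L ⇒ W
n=6: moves to 5(W), 2(W), 0(W); every one is W ⇒ L
n=7: can move to 6, which is L ⇒ W
n=8: moves to 7(W), 4(W), 2(W); every one is W ⇒ L
n=9: can move to 8, which is L ⇒ W
n=10: can move to 6, which is L ⇒ W
n=11: moves to 10(W), 7(W), 5(W); every one is W ⇒ L
n=12: can move to 11, which is L ⇒ W
n=13: moves to 12(W), 9(W), 7(W); every one is W ⇒ L
n=14: can move to 13, which is L ⇒ W
n=15: can move to 11, which is L ⇒ W
n=16: moves to 15(W), 12(W), 10(W); every one is W ⇒ L
n=17: can move to 16, which is L ⇒ W
n=18: moves to 17(W), 14(W), 12(W); every one is W ⇒ L

12: W, 18: L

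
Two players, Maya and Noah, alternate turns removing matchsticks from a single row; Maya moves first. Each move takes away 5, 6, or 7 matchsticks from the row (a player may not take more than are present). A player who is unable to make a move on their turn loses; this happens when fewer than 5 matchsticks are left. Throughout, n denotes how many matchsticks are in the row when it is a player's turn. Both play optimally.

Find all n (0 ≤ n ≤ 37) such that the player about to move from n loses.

Work bottom-up. With no move the player to move loses. Otherwise the position is W if at least one move leads to an L position for the opponent, and L if every move leads to a W.
n=0: no move → L
n=1: no move → L
n=2: no move → L
n=3: no move → L
n=4: no move → L
n=5: reaches L-position 0 → W
n=6: reaches L-position 1 → W
n=7: reaches L-position 2 → W
n=8: reaches L-position 3 → W
n=9: reaches L-position 4 → W
n=10: reaches L-position 4 → W
n=11: reaches L-position 4 → W
n=12: only reaches 7(W), 6(W), 5(W), all W → L
n=13: only reaches 8(W), 7(W), 6(W), all W → L
n=14: only reaches 9(W), 8(W), 7(W), all W → L
n=15: only reaches 10(W), 9(W), 8(W), all W → L
n=16: only reaches 11(W), 10(W), 9(W), all W → L
n=17: reaches L-position 12 → W
n=18: reaches L-position 13 → W
n=19: reaches L-position 14 → W
n=20: reaches L-position 15 → W
n=21: reaches L-position 16 → W
n=22: reaches L-position 16 → W
n=23: reaches L-position 16 → W
n=24: only reaches 19(W), 18(W), 17(W), all W → L
n=25: only reaches 20(W), 19(W), 18(W), all W → L
n=26: only reaches 21(W), 20(W), 19(W), all W → L
n=27: only reaches 22(W), 21(W), 20(W), all W → L
n=28: only reaches 23(W), 22(W), 21(W), all W → L
n=29: reaches L-position 24 → W
n=30: reaches L-position 25 → W
n=31: reaches L-position 26 → W
n=32: reaches L-position 27 → W
n=33: reaches L-position 28 → W
n=34: reaches L-position 28 → W
n=35: reaches L-position 28 → W
n=36: only reaches 31(W), 30(W), 29(W), all W → L
n=37: only reaches 32(W), 31(W), 30(W), all W → L
The losing starting values of n are exactly the entries labelled L in this table (17 of them).

0, 1, 2, 3, 4, 12, 13, 14, 15, 16, 24, 25, 26, 27, 28, 36, 37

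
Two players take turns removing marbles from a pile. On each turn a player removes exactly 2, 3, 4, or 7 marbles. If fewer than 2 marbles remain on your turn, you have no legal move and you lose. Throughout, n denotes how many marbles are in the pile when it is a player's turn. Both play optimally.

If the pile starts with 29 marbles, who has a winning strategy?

Use the standard recursion: the mover loses at a terminal position; elsewhere, the mover wins exactly when some move hands the opponent an L position.
n=0: no move → L
n=1: no move → L
n=2: reaches L-position 0 → W
n=3: reaches L-position 1 → W
n=4: reaches L-position 1 → W
n=5: reaches L-position 1 → W
n=6: only reaches 4(W), 3(W), 2(W), all W → L
n=7: reaches L-position 0 → W
n=8: reaches L-position 6 → W
n=9: reaches L-position 6 → W
n=10: reaches L-position 6 → W
n=11: only reaches 9(W), 8(W), 7(W), 4(W), all W → L
n=12: only reaches 10(W), 9(W), 8(W), 5(W), all W → L
n=13: reaches L-position 11 → W
n=14: reaches L-position 12 → W
n=15: reaches L-position 12 → W
n=16: reaches L-position 12 → W
n=17: only reaches 15(W), 14(W), 13(W), 10(W), all W → L
n=18: reaches L-position 11 → W
n=19: reaches L-position 17 → W
n=20: reaches L-position 17 → W
n=21: reaches L-position 17 → W
n=22: only reaches 20(W), 19(W), 18(W), 15(W), all W → L
n=23: only reaches 21(W), 20(W), 19(W), 16(W), all W → L
n=24: reaches L-position 22 → W
n=25: reaches L-position 23 → W
n=26: reaches L-position 23 → W
n=27: reaches L-position 23 → W
n=28: only reaches 26(W), 25(W), 24(W), 21(W), all W → L
n=29: reaches L-position 22 → W
From 29 the player to move can remove 7, leaving 22, reaching an L position.

The first player wins.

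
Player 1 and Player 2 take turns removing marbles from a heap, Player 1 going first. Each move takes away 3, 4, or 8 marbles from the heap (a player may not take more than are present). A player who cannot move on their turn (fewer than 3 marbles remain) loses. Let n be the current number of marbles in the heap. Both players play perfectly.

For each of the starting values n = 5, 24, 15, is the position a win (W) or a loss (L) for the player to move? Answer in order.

Work bottom-up. With no move the player to move loses. Otherwise the position is W if at least one move leads to an L position for the opponent, and L if every move leads to a W.
n=0: no move → L
n=1: no move → L
n=2: no move → L
n=3: →0(L), so W
n=4: →1(L), so W
n=5: →2(L), so W
n=6: →2(L), so W
n=7: →4(W), 3(W) — all W, so L
n=8: →0(L), so W
n=9: →1(L), so W
n=10: →7(L), so W
n=11: →7(L), so W
n=12: →9(W), 8(W), 4(W) — all W, so L
n=13: →10(W), 9(W), 5(W) — all W, so L
n=14: →11(W), 10(W), 6(W) — all W, so L
n=15: →12(L), so W
n=16: →13(L), so W
n=17: →14(L), so W
n=18: →14(L), so W
n=19: →16(W), 15(W), 11(W) — all W, so L
n=20: →12(L), so W
n=21: →13(L), so W
n=22: →19(L), so W
n=23: →19(L), so W
n=24: →21(W), 20(W), 16(W) — all W, so L

5: W, 24: L, 15: W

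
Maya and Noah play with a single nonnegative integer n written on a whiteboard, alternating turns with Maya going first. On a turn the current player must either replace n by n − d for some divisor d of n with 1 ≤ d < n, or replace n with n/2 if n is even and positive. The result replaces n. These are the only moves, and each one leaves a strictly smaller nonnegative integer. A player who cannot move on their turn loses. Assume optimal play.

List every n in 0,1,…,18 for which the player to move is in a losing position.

0, 1, 3, 5, 7, 9, 11, 13, 15, 17

Use the standard recursion: the mover loses at a terminal position; elsewhere, the mover wins exactly when some move hands the opponent an L position.
n=0: no move → L
n=1: no move → L
n=2: W (go to 1, an L position)
n=3: L (sole option 2(W) is W)
n=4: W (go to 3, an L position)
n=5: L (sole option 4(W) is W)
n=6: W (go to 3, an L position)
n=7: L (sole option 6(W) is W)
n=8: W (go to 7, an L position)
n=9: L (options 6(W), 8(W) are all W)
n=10: W (go to 5, an L position)
n=11: L (sole option 10(W) is W)
n=12: W (go to 9, an L position)
n=13: L (sole option 12(W) is W)
n=14: W (go to 7, an L position)
n=15: L (options 10(W), 12(W), 14(W) are all W)
n=16: W (go to 15, an L position)
n=17: L (sole option 16(W) is W)
n=18: W (go to 9, an L position)
Reading off the rows marked L gives the requested list; there are 10 such values of n.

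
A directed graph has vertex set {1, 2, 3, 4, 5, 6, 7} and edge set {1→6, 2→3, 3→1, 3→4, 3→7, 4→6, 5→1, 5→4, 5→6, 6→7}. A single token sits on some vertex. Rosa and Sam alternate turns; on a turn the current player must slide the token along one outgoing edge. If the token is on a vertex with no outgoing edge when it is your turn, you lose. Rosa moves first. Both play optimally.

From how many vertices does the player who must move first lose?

Work bottom-up. With no move the player to move loses. Otherwise the position is W if at least one move leads to an L position for the opponent, and L if every move leads to a W.
Every edge goes from a vertex to one that appears earlier in the order 7, 6, 1, 4, 5, 3, 2, so processing vertices in that order labels each vertex after all of its successors.
7: no outgoing edge → L
6: →7(L), so W
1: →6(W) only, which is W, so L
4: →6(W) only, which is W, so L
5: →4(L), so W
3: →4(L), so W
2: →3(W) only, which is W, so L
The L vertices are 1, 2, 4, 7; that is 4 in all.

4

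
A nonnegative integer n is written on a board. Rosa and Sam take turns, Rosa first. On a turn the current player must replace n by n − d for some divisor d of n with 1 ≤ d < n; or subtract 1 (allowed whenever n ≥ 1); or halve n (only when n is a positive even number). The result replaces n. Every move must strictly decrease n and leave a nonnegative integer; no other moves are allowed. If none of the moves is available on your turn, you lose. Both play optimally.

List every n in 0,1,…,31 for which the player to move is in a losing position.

0, 2, 5, 7, 9, 11, 13, 15, 17, 19, 21, 23, 25, 27, 29, 31

Label each position W (a win for the player to move) or L (a loss). A position with no legal move is L; any other position is W exactly when some move reaches an L, and L when every move reaches a W.
n=0: no move → L
n=1: →0(L), so W
n=2: →1(W) only, which is W, so L
n=3: →2(L), so W
n=4: →2(L), so W
n=5: →4(W) only, which is W, so L
n=6: →5(L), so W
n=7: →6(W) only, which is W, so L
n=8: →7(L), so W
n=9: →6(W), 8(W) — all W, so L
n=10: →5(L), so W
n=11: →10(W) only, which is W, so L
n=12: →9(L), so W
n=13: →12(W) only, which is W, so L
n=14: →7(L), so W
n=15: →10(W), 12(W), 14(W) — all W, so L
n=16: →15(L), so W
n=17: →16(W) only, which is W, so L
n=18: →9(L), so W
n=19: →18(W) only, which is W, so L
n=20: →15(L), so W
n=21: →14(W), 18(W), 20(W) — all W, so L
n=22: →11(L), so W
n=23: →22(W) only, which is W, so L
n=24: →21(L), so W
n=25: →20(W), 24(W) — all W, so L
n=26: →13(L), so W
n=27: →18(W), 24(W), 26(W) — all W, so L
n=28: →21(L), so W
n=29: →28(W) only, which is W, so L
n=30: →15(L), so W
n=31: →30(W) only, which is W, so L
The losing starting values of n are exactly the entries labelled L in this table (16 of them).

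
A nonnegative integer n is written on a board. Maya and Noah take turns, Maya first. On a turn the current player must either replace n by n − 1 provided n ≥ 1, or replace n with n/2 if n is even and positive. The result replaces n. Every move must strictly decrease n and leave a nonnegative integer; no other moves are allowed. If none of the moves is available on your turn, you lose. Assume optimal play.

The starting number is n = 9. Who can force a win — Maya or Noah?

Classify positions by backward induction: terminal positions (no move available) are L. From any other position, the mover wins iff some move reaches an L.
n=0: no move → L
n=1: →0(L), so W
n=2: →1(W) only, which is W, so L
n=3: →2(L), so W
n=4: →2(L), so W
n=5: →4(W) only, which is W, so L
n=6: →5(L), so W
n=7: →6(W) only, which is W, so L
n=8: →7(L), so W
n=9: →8(W) only, which is W, so L
The starting position 9 is L: whatever Maya does, the opponent receives a W position.

Noah wins.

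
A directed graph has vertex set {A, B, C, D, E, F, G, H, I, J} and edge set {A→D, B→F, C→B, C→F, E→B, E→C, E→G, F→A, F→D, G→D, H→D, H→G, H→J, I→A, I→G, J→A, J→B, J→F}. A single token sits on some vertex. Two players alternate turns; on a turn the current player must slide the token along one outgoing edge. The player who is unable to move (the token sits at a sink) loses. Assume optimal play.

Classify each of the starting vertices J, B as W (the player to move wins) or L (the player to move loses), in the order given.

J: W, B: L

Use the standard recursion: the mover loses at a terminal position; elsewhere, the mover wins exactly when some move hands the opponent an L position.
Every edge goes from a vertex to one that appears earlier in the order D, G, A, F, B, C, J, H, I, E, so processing vertices in that order labels each vertex after all of its successors.
D: no outgoing edge → L
G: reaches L-position D → W
A: reaches L-position D → W
F: reaches L-position D → W
B: only reaches F(W), which is W → L
C: reaches L-position B → W
J: reaches L-position B → W
H: reaches L-position D → W
I: only reaches A(W), G(W), all W → L
E: reaches L-position B → W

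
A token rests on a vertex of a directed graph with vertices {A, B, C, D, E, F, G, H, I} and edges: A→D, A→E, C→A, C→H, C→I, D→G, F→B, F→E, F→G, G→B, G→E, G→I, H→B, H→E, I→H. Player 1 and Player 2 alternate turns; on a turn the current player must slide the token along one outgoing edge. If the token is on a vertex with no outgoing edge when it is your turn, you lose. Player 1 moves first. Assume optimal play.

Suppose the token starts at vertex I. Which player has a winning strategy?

Label each position W (a win for the player to move) or L (a loss). A position with no legal move is L; any other position is W exactly when some move reaches an L, and L when every move reaches a W.
Every edge goes from a vertex to one that appears earlier in the order E, B, H, I, G, F, D, A, C, so processing vertices in that order labels each vertex after all of its successors.
E: no outgoing edge → L
B: no outgoing edge → L
H: can move to B, which is L ⇒ W
I: the only move is to H(W), a W ⇒ L
G: can move to I, which is L ⇒ W
F: can move to B, which is L ⇒ W
D: the only move is to G(W), a W ⇒ L
A: can move to D, which is L ⇒ W
C: can move to I, which is L ⇒ W
Every move from I reaches a W position, so the mover loses.

Player 2 wins.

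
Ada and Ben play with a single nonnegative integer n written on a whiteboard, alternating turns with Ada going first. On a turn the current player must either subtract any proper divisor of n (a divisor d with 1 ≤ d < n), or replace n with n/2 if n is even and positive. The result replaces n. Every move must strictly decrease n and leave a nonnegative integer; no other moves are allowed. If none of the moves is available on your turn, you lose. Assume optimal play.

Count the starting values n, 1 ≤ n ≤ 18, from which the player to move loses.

Label each position W (a win for the player to move) or L (a loss). A position with no legal move is L; any other position is W exactly when some move reaches an L, and L when every move reaches a W.
n=0: no move → L
n=1: no move → L
n=2: reaches L-position 1 → W
n=3: only reaches 2(W), which is W → L
n=4: reaches L-position 3 → W
n=5: only reaches 4(W), which is W → L
n=6: reaches L-position 3 → W
n=7: only reaches 6(W), which is W → L
n=8: reaches L-position 7 → W
n=9: only reaches 6(W), 8(W), all W → L
n=10: reaches L-position 5 → W
n=11: only reaches 10(W), which is W → L
n=12: reaches L-position 9 → W
n=13: only reaches 12(W), which is W → L
n=14: reaches L-position 7 → W
n=15: only reaches 10(W), 12(W), 14(W), all W → L
n=16: reaches L-position 15 → W
n=17: only reaches 16(W), which is W → L
n=18: reaches L-position 9 → W
L entries with 1 ≤ n ≤ 18 (n=0 is outside the asked range and is not counted): n = 1, 3, 5, 7, 9, 11, 13, 15, 17; that makes 9.

9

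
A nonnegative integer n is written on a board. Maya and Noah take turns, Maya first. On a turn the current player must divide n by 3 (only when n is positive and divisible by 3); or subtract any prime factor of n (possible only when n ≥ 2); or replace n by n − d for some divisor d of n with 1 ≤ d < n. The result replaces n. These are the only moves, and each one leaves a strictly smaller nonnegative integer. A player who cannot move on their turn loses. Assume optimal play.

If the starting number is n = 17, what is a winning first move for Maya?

Move to 0.

Use the standard recursion: the mover loses at a terminal position; elsewhere, the mover wins exactly when some move hands the opponent an L position.
n=0: no move → L
n=1: no move → L
n=2: →0(L), so W
n=3: →0(L), so W
n=4: →2(W), 3(W) — all W, so L
n=5: →0(L), so W
n=6: →4(L), so W
n=7: →0(L), so W
n=8: →4(L), so W
n=9: →3(W), 6(W), 8(W) — all W, so L
n=10: →9(L), so W
n=11: →0(L), so W
n=12: →4(L), so W
n=13: →0(L), so W
n=14: →7(W), 12(W), 13(W) — all W, so L
n=15: →14(L), so W
n=16: →14(L), so W
n=17: →0(L), so W
From 17, the L positions reachable in one move are: 0.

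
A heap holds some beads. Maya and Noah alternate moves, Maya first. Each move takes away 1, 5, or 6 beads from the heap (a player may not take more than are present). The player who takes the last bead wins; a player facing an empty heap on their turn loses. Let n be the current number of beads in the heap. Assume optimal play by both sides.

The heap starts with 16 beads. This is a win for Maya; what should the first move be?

Classify positions by backward induction: terminal positions (no move available) are L. From any other position, the mover wins iff some move reaches an L.
n=0: no move → L
n=1: can move to 0, which is L ⇒ W
n=2: the only move is to 1(W), a W ⇒ L
n=3: can move to 2, which is L ⇒ W
n=4: the only move is to 3(W), a W ⇒ L
n=5: can move to 4, which is L ⇒ W
n=6: can move to 0, which is L ⇒ W
n=7: can move to 2, which is L ⇒ W
n=8: can move to 2, which is L ⇒ W
n=9: can move to 4, which is L ⇒ W
n=10: can move to 4, which is L ⇒ W
n=11: moves to 10(W), 6(W), 5(W); every one is W ⇒ L
n=12: can move to 11, which is L ⇒ W
n=13: moves to 12(W), 8(W), 7(W); every one is W ⇒ L
n=14: can move to 13, which is L ⇒ W
n=15: moves to 14(W), 10(W), 9(W); every one is W ⇒ L
n=16: can move to 15, which is L ⇒ W
From 16, the L positions reachable in one move are: 15, 11. Any move reaching one of these is winning.

Remove 1, leaving 15.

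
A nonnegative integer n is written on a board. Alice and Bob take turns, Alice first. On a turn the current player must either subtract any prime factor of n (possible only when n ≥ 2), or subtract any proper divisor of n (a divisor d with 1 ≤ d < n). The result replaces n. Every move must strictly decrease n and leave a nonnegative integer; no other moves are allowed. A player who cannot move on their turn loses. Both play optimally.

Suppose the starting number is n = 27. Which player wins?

Alice wins.

Build the W/L table. Terminal = L. A non-terminal position is W if it has a move to some L; otherwise it is L.
n=0: no move → L
n=1: no move → L
n=2: can move to 0, which is L ⇒ W
n=3: can move to 0, which is L ⇒ W
n=4: moves to 2(W), 3(W); every one is W ⇒ L
n=5: can move to 0, which is L ⇒ W
n=6: can move to 4, which is L ⇒ W
n=7: can move to 0, which is L ⇒ W
n=8: can move to 4, which is L ⇒ W
n=9: moves to 6(W), 8(W); every one is W ⇒ L
n=10: can move to 9, which is L ⇒ W
n=11: can move to 0, which is L ⇒ W
n=12: can move to 9, which is L ⇒ W
n=13: can move to 0, which is L ⇒ W
n=14: moves to 7(W), 12(W), 13(W); every one is W ⇒ L
n=15: can move to 14, which is L ⇒ W
n=16: can move to 14, which is L ⇒ W
n=17: can move to 0, which is L ⇒ W
n=18: can move to 9, which is L ⇒ W
n=19: can move to 0, which is L ⇒ W
n=20: moves to 10(W), 15(W), 16(W), 18(W), 19(W); every one is W ⇒ L
n=21: can move to 14, which is L ⇒ W
n=22: can move to 20, which is L ⇒ W
n=23: can move to 0, which is L ⇒ W
n=24: can move to 20, which is L ⇒ W
n=25: can move to 20, which is L ⇒ W
n=26: moves to 13(W), 24(W), 25(W); every one is W ⇒ L
n=27: can move to 26, which is L ⇒ W
The starting position 27 is W: Alice should move to 26, handing over an L position.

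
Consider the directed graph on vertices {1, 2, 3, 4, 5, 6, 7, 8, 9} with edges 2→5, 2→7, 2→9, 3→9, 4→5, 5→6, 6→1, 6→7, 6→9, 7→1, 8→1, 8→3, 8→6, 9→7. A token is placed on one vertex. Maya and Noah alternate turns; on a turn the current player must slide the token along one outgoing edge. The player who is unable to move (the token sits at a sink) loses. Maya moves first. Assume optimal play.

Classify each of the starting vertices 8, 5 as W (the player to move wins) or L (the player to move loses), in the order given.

Build the W/L table. Terminal = L. A non-terminal position is W if it has a move to some L; otherwise it is L.
Every edge goes from a vertex to one that appears earlier in the order 1, 7, 9, 6, 3, 8, 5, 2, 4, so processing vertices in that order labels each vertex after all of its successors.
1: no outgoing edge → L
7: W (go to 1, an L position)
9: L (sole option 7(W) is W)
6: W (go to 9, an L position)
3: W (go to 9, an L position)
8: W (go to 1, an L position)
5: L (sole option 6(W) is W)
2: W (go to 5, an L position)
4: W (go to 5, an L position)

8: W, 5: L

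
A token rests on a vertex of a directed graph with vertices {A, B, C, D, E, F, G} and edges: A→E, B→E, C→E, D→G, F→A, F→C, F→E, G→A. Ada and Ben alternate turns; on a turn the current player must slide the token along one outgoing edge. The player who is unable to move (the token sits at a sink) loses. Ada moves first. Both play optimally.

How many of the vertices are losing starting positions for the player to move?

Work bottom-up. With no move the player to move loses. Otherwise the position is W if at least one move leads to an L position for the opponent, and L if every move leads to a W.
Every edge goes from a vertex to one that appears earlier in the order E, C, A, B, G, D, F, so processing vertices in that order labels each vertex after all of its successors.
E: no outgoing edge → L
C: reaches L-position E → W
A: reaches L-position E → W
B: reaches L-position E → W
G: only reaches A(W), which is W → L
D: reaches L-position G → W
F: reaches L-position E → W
The L vertices are E, G; that is 2 in all.

2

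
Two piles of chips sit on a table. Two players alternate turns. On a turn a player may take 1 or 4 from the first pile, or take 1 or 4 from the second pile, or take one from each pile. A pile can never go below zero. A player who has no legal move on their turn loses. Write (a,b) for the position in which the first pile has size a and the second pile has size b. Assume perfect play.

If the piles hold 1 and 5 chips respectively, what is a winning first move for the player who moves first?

Move to (0,5).

Label each position W (a win for the player to move) or L (a loss). A position with no legal move is L; any other position is W exactly when some move reaches an L, and L when every move reaches a W.
No move ever increases a pile, so every position that can arise here has a ≤ 1 and b ≤ 5; it is enough to label the cells with 0 ≤ a ≤ 1 and 0 ≤ b ≤ 5.
Every move lowers a or b (never raises either), so fill the grid row by row in increasing a, and left to right within a row: each cell's successors are then already labelled.
      b=0  b=1  b=2  b=3  b=4  b=5
a=0:    L    W    L    W    W    L
a=1:    W    W    W    W    L    W
Cells with no legal move (terminal, hence L): (0,0).
The remaining L cells, each justified by listing all of its moves:
(0,2): the only move is to (0,1)(W), a W ⇒ L
(0,5): moves to (0,4)(W), (0,1)(W); every one is W ⇒ L
(1,4): moves to (0,4)(W), (1,3)(W), (1,0)(W), (0,3)(W); every one is W ⇒ L
Every other cell has at least one move into one of the L cells above, so it is W.
From (1,5), the L positions reachable in one move are: (0,5), (1,4). Any move reaching one of these is winning.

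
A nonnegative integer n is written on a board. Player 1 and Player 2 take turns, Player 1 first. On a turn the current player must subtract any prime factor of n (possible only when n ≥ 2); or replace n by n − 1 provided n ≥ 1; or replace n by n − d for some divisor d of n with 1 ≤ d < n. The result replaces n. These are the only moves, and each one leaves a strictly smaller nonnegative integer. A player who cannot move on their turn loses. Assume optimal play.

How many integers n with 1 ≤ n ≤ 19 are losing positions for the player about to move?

Build the W/L table. Terminal = L. A non-terminal position is W if it has a move to some L; otherwise it is L.
n=0: no move → L
n=1: W (go to 0, an L position)
n=2: W (go to 0, an L position)
n=3: W (go to 0, an L position)
n=4: L (options 2(W), 3(W) are all W)
n=5: W (go to 0, an L position)
n=6: W (go to 4, an L position)
n=7: W (go to 0, an L position)
n=8: W (go to 4, an L position)
n=9: L (options 6(W), 8(W) are all W)
n=10: W (go to 9, an L position)
n=11: W (go to 0, an L position)
n=12: W (go to 9, an L position)
n=13: W (go to 0, an L position)
n=14: L (options 7(W), 12(W), 13(W) are all W)
n=15: W (go to 14, an L position)
n=16: W (go to 14, an L position)
n=17: W (go to 0, an L position)
n=18: W (go to 9, an L position)
n=19: W (go to 0, an L position)
L entries with 1 ≤ n ≤ 19 (n=0 is outside the asked range and is not counted): n = 4, 9, 14; that makes 3.

3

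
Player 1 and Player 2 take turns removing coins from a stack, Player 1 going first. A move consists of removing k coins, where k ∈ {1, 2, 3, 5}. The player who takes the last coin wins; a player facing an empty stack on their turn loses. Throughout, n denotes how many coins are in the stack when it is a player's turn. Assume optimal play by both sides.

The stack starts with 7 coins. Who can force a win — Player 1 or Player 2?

Use the standard recursion: the mover loses at a terminal position; elsewhere, the mover wins exactly when some move hands the opponent an L position.
n=0: no move → L
n=1: W (go to 0, an L position)
n=2: W (go to 0, an L position)
n=3: W (go to 0, an L position)
n=4: L (options 3(W), 2(W), 1(W) are all W)
n=5: W (go to 4, an L position)
n=6: W (go to 4, an L position)
n=7: W (go to 4, an L position)
The starting position 7 is W: Player 1 should remove 3, leaving 4, handing over an L position.

Player 1 wins.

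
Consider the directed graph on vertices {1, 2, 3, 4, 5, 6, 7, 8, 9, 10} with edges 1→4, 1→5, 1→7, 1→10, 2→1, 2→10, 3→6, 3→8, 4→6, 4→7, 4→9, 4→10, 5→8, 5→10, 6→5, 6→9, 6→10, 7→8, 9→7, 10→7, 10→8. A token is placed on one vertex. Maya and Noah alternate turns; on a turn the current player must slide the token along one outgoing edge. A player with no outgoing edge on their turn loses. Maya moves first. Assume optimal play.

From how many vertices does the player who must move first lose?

Classify positions by backward induction: terminal positions (no move available) are L. From any other position, the mover wins iff some move reaches an L.
Every edge goes from a vertex to one that appears earlier in the order 8, 7, 10, 9, 5, 6, 3, 4, 1, 2, so processing vertices in that order labels each vertex after all of its successors.
8: no outgoing edge → L
7: →8(L), so W
10: →8(L), so W
9: →7(W) only, which is W, so L
5: →8(L), so W
6: →9(L), so W
3: →8(L), so W
4: →9(L), so W
1: →4(W), 5(W), 10(W), 7(W) — all W, so L
2: →1(L), so W
The L vertices are 1, 8, 9; that is 3 in all.

3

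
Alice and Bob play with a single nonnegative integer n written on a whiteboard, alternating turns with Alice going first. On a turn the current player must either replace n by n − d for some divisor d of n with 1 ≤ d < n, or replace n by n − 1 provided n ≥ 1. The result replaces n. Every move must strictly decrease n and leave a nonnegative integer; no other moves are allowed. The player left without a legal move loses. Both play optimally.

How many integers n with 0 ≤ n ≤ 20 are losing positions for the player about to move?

10

Classify positions by backward induction: terminal positions (no move available) are L. From any other position, the mover wins iff some move reaches an L.
n=0: no move → L
n=1: can move to 0, which is L ⇒ W
n=2: the only move is to 1(W), a W ⇒ L
n=3: can move to 2, which is L ⇒ W
n=4: can move to 2, which is L ⇒ W
n=5: the only move is to 4(W), a W ⇒ L
n=6: can move to 5, which is L ⇒ W
n=7: the only move is to 6(W), a W ⇒ L
n=8: can move to 7, which is L ⇒ W
n=9: moves to 6(W), 8(W); every one is W ⇒ L
n=10: can move to 5, which is L ⇒ W
n=11: the only move is to 10(W), a W ⇒ L
n=12: can move to 9, which is L ⇒ W
n=13: the only move is to 12(W), a W ⇒ L
n=14: can move to 7, which is L ⇒ W
n=15: moves to 10(W), 12(W), 14(W); every one is W ⇒ L
n=16: can move to 15, which is L ⇒ W
n=17: the only move is to 16(W), a W ⇒ L
n=18: can move to 9, which is L ⇒ W
n=19: the only move is to 18(W), a W ⇒ L
n=20: can move to 15, which is L ⇒ W
L entries with 0 ≤ n ≤ 20: n = 0, 2, 5, 7, 9, 11, 13, 15, 17, 19; that makes 10.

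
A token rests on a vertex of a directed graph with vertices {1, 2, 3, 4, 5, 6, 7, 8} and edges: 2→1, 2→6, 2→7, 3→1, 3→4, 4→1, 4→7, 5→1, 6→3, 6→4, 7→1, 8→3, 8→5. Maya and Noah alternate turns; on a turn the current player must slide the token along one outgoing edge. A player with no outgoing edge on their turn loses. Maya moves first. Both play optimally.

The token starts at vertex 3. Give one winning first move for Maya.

Move to 1.

Use the standard recursion: the mover loses at a terminal position; elsewhere, the mover wins exactly when some move hands the opponent an L position.
Every edge goes from a vertex to one that appears earlier in the order 1, 5, 7, 4, 3, 6, 8, 2, so processing vertices in that order labels each vertex after all of its successors.
1: no outgoing edge → L
5: →1(L), so W
7: →1(L), so W
4: →1(L), so W
3: →1(L), so W
6: →3(W), 4(W) — all W, so L
8: →3(W), 5(W) — all W, so L
2: →6(L), so W
From 3, the L positions reachable in one move are: 1.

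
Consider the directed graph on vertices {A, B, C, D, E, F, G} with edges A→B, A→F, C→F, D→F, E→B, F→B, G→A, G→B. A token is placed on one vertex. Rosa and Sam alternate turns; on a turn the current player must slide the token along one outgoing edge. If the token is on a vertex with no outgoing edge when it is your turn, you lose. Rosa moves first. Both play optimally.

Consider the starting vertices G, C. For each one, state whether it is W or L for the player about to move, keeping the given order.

Build the W/L table. Terminal = L. A non-terminal position is W if it has a move to some L; otherwise it is L.
Every edge goes from a vertex to one that appears earlier in the order B, E, F, A, C, G, D, so processing vertices in that order labels each vertex after all of its successors.
B: no outgoing edge → L
E: reaches L-position B → W
F: reaches L-position B → W
A: reaches L-position B → W
C: only reaches F(W), which is W → L
G: reaches L-position B → W
D: only reaches F(W), which is W → L

G: W, C: L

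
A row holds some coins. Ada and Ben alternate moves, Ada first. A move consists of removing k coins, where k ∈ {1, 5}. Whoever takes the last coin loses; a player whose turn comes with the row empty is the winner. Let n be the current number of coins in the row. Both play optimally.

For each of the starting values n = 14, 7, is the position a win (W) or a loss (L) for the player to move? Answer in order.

14: W, 7: L

Label each position W (a win for the player to move) or L (a loss). A position with no legal move is W; any other position is W exactly when some move reaches an L, and L when every move reaches a W.
n=0: no move; the opponent has just taken the last coin and therefore loses → W
n=1: only reaches 0(W), which is W → L
n=2: reaches L-position 1 → W
n=3: only reaches 2(W), which is W → L
n=4: reaches L-position 3 → W
n=5: only reaches 4(W), 0(W), all W → L
n=6: reaches L-position 5 → W
n=7: only reaches 6(W), 2(W), all W → L
n=8: reaches L-position 7 → W
n=9: only reaches 8(W), 4(W), all W → L
n=10: reaches L-position 9 → W
n=11: only reaches 10(W), 6(W), all W → L
n=12: reaches L-position 11 → W
n=13: only reaches 12(W), 8(W), all W → L
n=14: reaches L-position 13 → W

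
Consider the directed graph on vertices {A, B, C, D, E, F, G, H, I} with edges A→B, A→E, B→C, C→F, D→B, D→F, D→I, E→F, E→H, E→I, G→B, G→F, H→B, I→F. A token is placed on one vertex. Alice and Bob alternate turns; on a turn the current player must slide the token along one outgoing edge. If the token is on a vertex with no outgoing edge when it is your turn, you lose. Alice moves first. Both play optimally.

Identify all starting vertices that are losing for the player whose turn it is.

B, F

Build the W/L table. Terminal = L. A non-terminal position is W if it has a move to some L; otherwise it is L.
Every edge goes from a vertex to one that appears earlier in the order F, C, B, H, I, E, A, G, D, so processing vertices in that order labels each vertex after all of its successors.
F: no outgoing edge → L
C: →F(L), so W
B: →C(W) only, which is W, so L
H: →B(L), so W
I: →F(L), so W
E: →F(L), so W
A: →B(L), so W
G: →B(L), so W
D: →B(L), so W
The losing starting vertices are exactly the entries labelled L in this table (2 of them).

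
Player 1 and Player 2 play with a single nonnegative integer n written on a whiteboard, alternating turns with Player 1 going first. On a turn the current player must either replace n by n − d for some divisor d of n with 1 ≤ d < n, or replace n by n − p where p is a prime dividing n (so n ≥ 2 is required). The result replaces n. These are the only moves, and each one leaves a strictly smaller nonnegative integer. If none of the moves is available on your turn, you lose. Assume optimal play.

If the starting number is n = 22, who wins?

Player 1 wins.

Use the standard recursion: the mover loses at a terminal position; elsewhere, the mover wins exactly when some move hands the opponent an L position.
n=0: no move → L
n=1: no move → L
n=2: reaches L-position 0 → W
n=3: reaches L-position 0 → W
n=4: only reaches 2(W), 3(W), all W → L
n=5: reaches L-position 0 → W
n=6: reaches L-position 4 → W
n=7: reaches L-position 0 → W
n=8: reaches L-position 4 → W
n=9: only reaches 6(W), 8(W), all W → L
n=10: reaches L-position 9 → W
n=11: reaches L-position 0 → W
n=12: reaches L-position 9 → W
n=13: reaches L-position 0 → W
n=14: only reaches 7(W), 12(W), 13(W), all W → L
n=15: reaches L-position 14 → W
n=16: reaches L-position 14 → W
n=17: reaches L-position 0 → W
n=18: reaches L-position 9 → W
n=19: reaches L-position 0 → W
n=20: only reaches 10(W), 15(W), 16(W), 18(W), 19(W), all W → L
n=21: reaches L-position 14 → W
n=22: reaches L-position 20 → W
From 22 Player 1 can move to 20, reaching an L position.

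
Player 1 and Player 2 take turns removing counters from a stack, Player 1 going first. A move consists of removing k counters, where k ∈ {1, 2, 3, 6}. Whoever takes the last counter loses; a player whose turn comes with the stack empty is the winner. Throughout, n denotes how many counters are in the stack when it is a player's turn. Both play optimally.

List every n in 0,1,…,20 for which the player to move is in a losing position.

1, 5, 9, 13, 17

Use the standard recursion: the mover wins at a terminal position; elsewhere, the mover wins exactly when some move hands the opponent an L position.
n=0: no move; the opponent has just taken the last counter and therefore loses → W
n=1: L (sole option 0(W) is W)
n=2: W (go to 1, an L position)
n=3: W (go to 1, an L position)
n=4: W (go to 1, an L position)
n=5: L (options 4(W), 3(W), 2(W) are all W)
n=6: W (go to 5, an L position)
n=7: W (go to 5, an L position)
n=8: W (go to 5, an L position)
n=9: L (options 8(W), 7(W), 6(W), 3(W) are all W)
n=10: W (go to 9, an L position)
n=11: W (go to 9, an L position)
n=12: W (go to 9, an L position)
n=13: L (options 12(W), 11(W), 10(W), 7(W) are all W)
n=14: W (go to 13, an L position)
n=15: W (go to 13, an L position)
n=16: W (go to 13, an L position)
n=17: L (options 16(W), 15(W), 14(W), 11(W) are all W)
n=18: W (go to 17, an L position)
n=19: W (go to 17, an L position)
n=20: W (go to 17, an L position)
The losing starting values of n are exactly the entries labelled L in this table (5 of them).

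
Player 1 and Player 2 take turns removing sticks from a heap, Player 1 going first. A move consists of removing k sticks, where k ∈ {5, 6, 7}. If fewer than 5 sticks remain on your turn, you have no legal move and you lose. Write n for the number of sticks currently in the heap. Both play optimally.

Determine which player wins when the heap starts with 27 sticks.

Player 2 wins.

Positions with no move are L. A position that does have a move is losing for the player to move precisely when every available move leads to a winning position for the opponent. Fill in the labels:
n=0: no move → L
n=1: no move → L
n=2: no move → L
n=3: no move → L
n=4: no move → L
n=5: reaches L-position 0 → W
n=6: reaches L-position 1 → W
n=7: reaches L-position 2 → W
n=8: reaches L-position 3 → W
n=9: reaches L-position 4 → W
n=10: reaches L-position 4 → W
n=11: reaches L-position 4 → W
n=12: only reaches 7(W), 6(W), 5(W), all W → L
n=13: only reaches 8(W), 7(W), 6(W), all W → L
n=14: only reaches 9(W), 8(W), 7(W), all W → L
n=15: only reaches 10(W), 9(W), 8(W), all W → L
n=16: only reaches 11(W), 10(W), 9(W), all W → L
n=17: reaches L-position 12 → W
n=18: reaches L-position 13 → W
n=19: reaches L-position 14 → W
n=20: reaches L-position 15 → W
n=21: reaches L-position 16 → W
n=22: reaches L-position 16 → W
n=23: reaches L-position 16 → W
n=24: only reaches 19(W), 18(W), 17(W), all W → L
n=25: only reaches 20(W), 19(W), 18(W), all W → L
n=26: only reaches 21(W), 20(W), 19(W), all W → L
n=27: only reaches 22(W), 21(W), 20(W), all W → L
Every move from 27 reaches a W position, so the mover loses.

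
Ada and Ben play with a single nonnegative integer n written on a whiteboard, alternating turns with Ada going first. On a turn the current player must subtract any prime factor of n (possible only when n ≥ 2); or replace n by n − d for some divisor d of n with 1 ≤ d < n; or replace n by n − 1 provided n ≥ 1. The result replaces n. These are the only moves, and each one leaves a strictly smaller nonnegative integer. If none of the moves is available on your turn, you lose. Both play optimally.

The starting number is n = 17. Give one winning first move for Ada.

Move to 0.

Build the W/L table. Terminal = L. A non-terminal position is W if it has a move to some L; otherwise it is L.
n=0: no move → L
n=1: reaches L-position 0 → W
n=2: reaches L-position 0 → W
n=3: reaches L-position 0 → W
n=4: only reaches 2(W), 3(W), all W → L
n=5: reaches L-position 0 → W
n=6: reaches L-position 4 → W
n=7: reaches L-position 0 → W
n=8: reaches L-position 4 → W
n=9: only reaches 6(W), 8(W), all W → L
n=10: reaches L-position 9 → W
n=11: reaches L-position 0 → W
n=12: reaches L-position 9 → W
n=13: reaches L-position 0 → W
n=14: only reaches 7(W), 12(W), 13(W), all W → L
n=15: reaches L-position 14 → W
n=16: reaches L-position 14 → W
n=17: reaches L-position 0 → W
From 17, the L positions reachable in one move are: 0.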